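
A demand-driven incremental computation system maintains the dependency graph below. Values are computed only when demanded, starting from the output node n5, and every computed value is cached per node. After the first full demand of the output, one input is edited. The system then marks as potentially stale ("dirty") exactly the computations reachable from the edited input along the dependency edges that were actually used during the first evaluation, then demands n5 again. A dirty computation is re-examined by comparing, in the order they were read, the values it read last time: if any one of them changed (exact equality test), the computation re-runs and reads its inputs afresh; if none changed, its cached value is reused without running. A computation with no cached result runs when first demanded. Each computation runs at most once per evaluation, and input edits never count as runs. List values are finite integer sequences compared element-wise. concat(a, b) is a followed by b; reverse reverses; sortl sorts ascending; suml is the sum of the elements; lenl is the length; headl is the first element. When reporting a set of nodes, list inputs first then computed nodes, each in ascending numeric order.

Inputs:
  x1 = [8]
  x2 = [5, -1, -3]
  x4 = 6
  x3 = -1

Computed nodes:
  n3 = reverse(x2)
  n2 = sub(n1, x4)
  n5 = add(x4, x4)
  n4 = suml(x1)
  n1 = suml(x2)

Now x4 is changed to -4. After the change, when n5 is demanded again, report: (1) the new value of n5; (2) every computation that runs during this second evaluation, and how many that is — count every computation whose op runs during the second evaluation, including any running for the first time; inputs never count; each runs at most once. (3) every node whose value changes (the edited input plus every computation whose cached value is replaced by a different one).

New value of n5: -8.
Computations that run: n5 — 1 in total.
Values that change: x4, n5.

First evaluation (everything demanded from the output):
  n5 = add(6, 6) = 12

Propagation after the edit:
  n5: runs — x4 6->-4; x4 6->-4; result -8.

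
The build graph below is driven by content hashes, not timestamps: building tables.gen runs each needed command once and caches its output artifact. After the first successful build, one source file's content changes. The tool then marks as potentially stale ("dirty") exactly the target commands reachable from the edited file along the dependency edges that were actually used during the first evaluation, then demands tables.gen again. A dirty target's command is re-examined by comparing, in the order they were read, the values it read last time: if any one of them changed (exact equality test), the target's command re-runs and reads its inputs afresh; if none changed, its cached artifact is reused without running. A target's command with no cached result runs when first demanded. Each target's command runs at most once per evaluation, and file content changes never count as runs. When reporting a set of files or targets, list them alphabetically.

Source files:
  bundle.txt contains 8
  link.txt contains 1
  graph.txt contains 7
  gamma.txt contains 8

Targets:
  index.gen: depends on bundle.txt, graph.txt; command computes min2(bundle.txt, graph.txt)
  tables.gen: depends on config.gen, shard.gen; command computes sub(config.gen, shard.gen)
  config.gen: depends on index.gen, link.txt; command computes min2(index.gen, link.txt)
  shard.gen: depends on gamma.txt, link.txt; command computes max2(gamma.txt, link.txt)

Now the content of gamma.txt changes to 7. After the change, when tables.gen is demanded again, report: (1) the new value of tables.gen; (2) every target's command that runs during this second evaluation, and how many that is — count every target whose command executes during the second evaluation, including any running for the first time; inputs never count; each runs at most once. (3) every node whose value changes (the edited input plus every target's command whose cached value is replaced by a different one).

Initial pass — values computed on the first demand:
  index.gen = min2(8, 7) = 7
  config.gen = min2(7, 1) = 1
  shard.gen = max2(8, 1) = 8
  tables.gen = sub(1, 8) = -7

Second demand — change propagation:
  shard.gen: re-runs because gamma.txt 8->7; new result 7.
  tables.gen: re-runs because shard.gen 8->7; new result -6.

tables.gen now evaluates to -6.
Run set: shard.gen, tables.gen (2 run).
Changed values: gamma.txt, shard.gen, tables.gen.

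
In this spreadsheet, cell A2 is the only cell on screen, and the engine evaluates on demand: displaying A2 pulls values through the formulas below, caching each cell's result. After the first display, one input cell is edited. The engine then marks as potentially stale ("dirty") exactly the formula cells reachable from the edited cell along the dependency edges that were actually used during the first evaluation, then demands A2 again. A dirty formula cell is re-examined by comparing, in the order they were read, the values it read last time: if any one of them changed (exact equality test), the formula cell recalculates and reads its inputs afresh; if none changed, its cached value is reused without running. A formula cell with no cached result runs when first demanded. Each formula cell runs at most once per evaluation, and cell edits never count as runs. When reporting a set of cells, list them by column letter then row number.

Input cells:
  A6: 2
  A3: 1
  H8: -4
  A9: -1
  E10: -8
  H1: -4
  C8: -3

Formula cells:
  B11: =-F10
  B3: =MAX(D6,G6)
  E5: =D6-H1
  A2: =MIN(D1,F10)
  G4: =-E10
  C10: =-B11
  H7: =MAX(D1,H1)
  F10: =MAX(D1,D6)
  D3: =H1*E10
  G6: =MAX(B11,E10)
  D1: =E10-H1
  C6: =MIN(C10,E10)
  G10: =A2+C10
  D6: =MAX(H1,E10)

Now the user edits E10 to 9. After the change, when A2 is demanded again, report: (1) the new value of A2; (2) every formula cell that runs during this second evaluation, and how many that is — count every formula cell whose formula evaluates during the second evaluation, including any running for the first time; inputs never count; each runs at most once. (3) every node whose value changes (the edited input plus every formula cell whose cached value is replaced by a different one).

Initial pass — values computed on the first demand:
  D1 = -8 - -4 = -4
  D6 = MAX(-4, -8) = -4
  F10 = MAX(-4, -4) = -4
  A2 = MIN(-4, -4) = -4

Second demand — change propagation:
  D1: re-runs because E10 -8->9; new result 13.
  D6: re-runs because E10 -8->9; new result 9.
  F10: re-runs because D1 -4->13; D6 -4->9; new result 13.
  A2: re-runs because D1 -4->13; F10 -4->13; new result 13.

A2 now evaluates to 13.
Run set: A2, D1, D6, F10 (4 run).
Changed values: A2, D1, D6, E10, F10.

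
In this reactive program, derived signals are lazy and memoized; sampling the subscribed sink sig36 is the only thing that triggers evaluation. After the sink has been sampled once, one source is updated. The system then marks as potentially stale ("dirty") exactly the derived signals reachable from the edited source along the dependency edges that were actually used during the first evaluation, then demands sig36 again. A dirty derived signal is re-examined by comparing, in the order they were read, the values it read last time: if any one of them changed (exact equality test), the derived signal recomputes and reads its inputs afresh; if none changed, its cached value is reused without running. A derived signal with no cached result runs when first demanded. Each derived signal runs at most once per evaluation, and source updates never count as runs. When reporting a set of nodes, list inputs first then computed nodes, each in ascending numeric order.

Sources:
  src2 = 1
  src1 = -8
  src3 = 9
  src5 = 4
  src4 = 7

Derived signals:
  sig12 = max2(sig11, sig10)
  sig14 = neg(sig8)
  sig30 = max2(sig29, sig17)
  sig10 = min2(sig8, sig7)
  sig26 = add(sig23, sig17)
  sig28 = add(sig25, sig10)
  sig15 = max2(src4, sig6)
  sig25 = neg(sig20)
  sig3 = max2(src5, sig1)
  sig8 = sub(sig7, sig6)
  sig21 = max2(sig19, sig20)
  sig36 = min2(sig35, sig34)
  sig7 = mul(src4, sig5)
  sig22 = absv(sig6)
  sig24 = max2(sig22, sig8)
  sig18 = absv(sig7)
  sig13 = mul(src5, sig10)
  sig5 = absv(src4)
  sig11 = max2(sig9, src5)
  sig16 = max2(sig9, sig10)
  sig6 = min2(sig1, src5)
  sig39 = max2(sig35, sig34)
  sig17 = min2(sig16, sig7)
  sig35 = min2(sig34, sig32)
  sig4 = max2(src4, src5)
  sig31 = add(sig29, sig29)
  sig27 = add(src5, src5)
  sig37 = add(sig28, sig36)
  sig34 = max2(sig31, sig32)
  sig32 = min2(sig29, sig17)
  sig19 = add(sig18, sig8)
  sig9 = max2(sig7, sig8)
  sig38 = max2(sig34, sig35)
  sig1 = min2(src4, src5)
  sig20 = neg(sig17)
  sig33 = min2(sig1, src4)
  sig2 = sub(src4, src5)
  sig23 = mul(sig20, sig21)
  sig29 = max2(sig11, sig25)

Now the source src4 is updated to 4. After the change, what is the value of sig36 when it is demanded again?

Demanding sig36 again yields 16.
Note where the cutoff bites: sig6 is checked, finds nothing changed, and keeps its cache.

First demand of the output computes:
  sig1 = min2(7, 4) = 4
  sig5 = absv(7) = 7
  sig6 = min2(4, 4) = 4
  sig7 = mul(7, 7) = 49
  sig8 = sub(49, 4) = 45
  sig9 = max2(49, 45) = 49
  sig10 = min2(45, 49) = 45
  sig11 = max2(49, 4) = 49
  sig16 = max2(49, 45) = 49
  sig17 = min2(49, 49) = 49
  sig20 = neg(49) = -49
  sig25 = neg(-49) = 49
  sig29 = max2(49, 49) = 49
  sig31 = add(49, 49) = 98
  sig32 = min2(49, 49) = 49
  sig34 = max2(98, 49) = 98
  sig35 = min2(98, 49) = 49
  sig36 = min2(49, 98) = 49

After the edit, cleaning proceeds:
  sig1: a read changed (src4 7->4) — executes, giving 4 — identical to its old value.
  sig5: a read changed (src4 7->4) — executes, giving 4.
  sig6: dirty, but its reads are unchanged (sig1 unchanged, src5 unchanged); cached 4 stands.
  sig7: a read changed (src4 7->4; sig5 7->4) — executes, giving 16.
  sig8: a read changed (sig7 49->16) — executes, giving 12.
  sig9: a read changed (sig7 49->16; sig8 45->12) — executes, giving 16.
  sig10: a read changed (sig8 45->12; sig7 49->16) — executes, giving 12.
  sig11: a read changed (sig9 49->16) — executes, giving 16.
  sig16: a read changed (sig9 49->16; sig10 45->12) — executes, giving 16.
  sig17: a read changed (sig16 49->16; sig7 49->16) — executes, giving 16.
  sig20: a read changed (sig17 49->16) — executes, giving -16.
  sig25: a read changed (sig20 -49->-16) — executes, giving 16.
  sig29: a read changed (sig11 49->16; sig25 49->16) — executes, giving 16.
  sig31: a read changed (sig29 49->16; sig29 49->16) — executes, giving 32.
  sig32: a read changed (sig29 49->16; sig17 49->16) — executes, giving 16.
  sig34: a read changed (sig31 98->32; sig32 49->16) — executes, giving 32.
  sig35: a read changed (sig34 98->32; sig32 49->16) — executes, giving 16.
  sig36: a read changed (sig35 49->16; sig34 98->32) — executes, giving 16.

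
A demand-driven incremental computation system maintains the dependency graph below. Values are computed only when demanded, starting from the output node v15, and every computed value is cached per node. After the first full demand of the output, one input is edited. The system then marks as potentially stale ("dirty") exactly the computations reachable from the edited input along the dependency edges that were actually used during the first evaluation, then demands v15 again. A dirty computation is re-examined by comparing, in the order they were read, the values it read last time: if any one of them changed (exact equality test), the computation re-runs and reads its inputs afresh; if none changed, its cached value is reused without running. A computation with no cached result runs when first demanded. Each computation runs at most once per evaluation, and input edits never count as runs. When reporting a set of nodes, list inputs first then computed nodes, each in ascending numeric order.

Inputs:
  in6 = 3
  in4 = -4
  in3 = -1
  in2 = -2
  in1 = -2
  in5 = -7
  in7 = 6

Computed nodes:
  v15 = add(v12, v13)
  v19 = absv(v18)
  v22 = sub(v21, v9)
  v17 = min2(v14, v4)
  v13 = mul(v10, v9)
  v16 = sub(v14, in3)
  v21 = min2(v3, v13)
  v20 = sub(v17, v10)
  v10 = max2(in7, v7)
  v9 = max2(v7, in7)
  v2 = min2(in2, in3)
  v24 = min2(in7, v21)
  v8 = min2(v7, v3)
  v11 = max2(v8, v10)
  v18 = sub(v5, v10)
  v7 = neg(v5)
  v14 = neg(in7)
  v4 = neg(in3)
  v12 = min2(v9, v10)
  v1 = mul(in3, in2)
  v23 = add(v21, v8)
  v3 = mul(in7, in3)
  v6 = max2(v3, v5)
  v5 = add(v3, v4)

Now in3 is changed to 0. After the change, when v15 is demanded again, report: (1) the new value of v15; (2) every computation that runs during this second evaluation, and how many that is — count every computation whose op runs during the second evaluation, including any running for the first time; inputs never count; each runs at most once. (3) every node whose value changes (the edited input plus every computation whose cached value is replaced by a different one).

New value of v15: 42.
Computations that run: v3, v4, v5, v7, v9, v10 — 6 in total.
Values that change: in3, v3, v4, v5, v7.
Key observation: the cutoff stops propagation at v12 — its inputs' values are unchanged, so it reuses its cache.

First evaluation (everything demanded from the output):
  v3 = mul(6, -1) = -6
  v4 = neg(-1) = 1
  v5 = add(-6, 1) = -5
  v7 = neg(-5) = 5
  v9 = max2(5, 6) = 6
  v10 = max2(6, 5) = 6
  v12 = min2(6, 6) = 6
  v13 = mul(6, 6) = 36
  v15 = add(6, 36) = 42

Propagation after the edit:
  v3: runs — in3 -1->0; result 0.
  v4: runs — in3 -1->0; result 0.
  v5: runs — v3 -6->0; v4 1->0; result 0.
  v7: runs — v5 -5->0; result 0.
  v9: runs — v7 5->0; result 6 (same value as before).
  v10: runs — v7 5->0; result 6 (same value as before).
  v12: checked — values it read are unchanged (v9 unchanged, v10 unchanged); reused cached 6 without running.
  v13: checked — values it read are unchanged (v10 unchanged, v9 unchanged); reused cached 36 without running.
  v15: checked — values it read are unchanged (v12 unchanged, v13 unchanged); reused cached 42 without running.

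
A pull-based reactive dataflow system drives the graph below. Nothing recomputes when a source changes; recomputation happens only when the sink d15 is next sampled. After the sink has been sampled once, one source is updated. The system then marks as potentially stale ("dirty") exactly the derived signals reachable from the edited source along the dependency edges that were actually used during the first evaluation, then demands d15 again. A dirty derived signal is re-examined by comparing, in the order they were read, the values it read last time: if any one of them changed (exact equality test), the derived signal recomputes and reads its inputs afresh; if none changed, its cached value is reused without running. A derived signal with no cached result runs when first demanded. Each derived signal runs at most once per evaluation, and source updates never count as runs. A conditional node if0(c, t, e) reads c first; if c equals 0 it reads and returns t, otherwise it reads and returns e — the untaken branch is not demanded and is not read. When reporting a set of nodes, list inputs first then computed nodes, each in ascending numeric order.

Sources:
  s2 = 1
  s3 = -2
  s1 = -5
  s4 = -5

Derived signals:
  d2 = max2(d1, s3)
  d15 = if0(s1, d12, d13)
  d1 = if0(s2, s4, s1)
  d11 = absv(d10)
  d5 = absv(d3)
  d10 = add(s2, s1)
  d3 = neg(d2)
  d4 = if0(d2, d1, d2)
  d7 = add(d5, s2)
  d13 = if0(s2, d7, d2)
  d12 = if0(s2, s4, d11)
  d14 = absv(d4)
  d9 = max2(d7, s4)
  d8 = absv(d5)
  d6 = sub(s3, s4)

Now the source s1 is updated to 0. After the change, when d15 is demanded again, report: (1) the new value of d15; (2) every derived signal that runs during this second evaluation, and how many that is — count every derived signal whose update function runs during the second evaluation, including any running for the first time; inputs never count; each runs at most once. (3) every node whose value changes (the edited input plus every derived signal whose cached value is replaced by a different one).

First evaluation (everything demanded from the output):
  d1 = if0(s2=1 -> else branch s1) = -5
  d2 = max2(-5, -2) = -2
  d13 = if0(s2=1 -> else branch d2) = -2
  d15 = if0(s1=-5 -> else branch d13) = -2

Propagation after the edit:
  d1: marked dirty but never re-examined — demand shifted away from it.
  d2: marked dirty but never re-examined — demand shifted away from it.
  d10: demanded for the first time — runs, produces 1.
  d11: demanded for the first time — runs, produces 1.
  d12: demanded for the first time — runs, produces 1.
  d13: marked dirty but never re-examined — demand shifted away from it.
  d15: runs — s1 -5->0; result 1.

Key observation: a condition flipped, so demand moved to the other branch — d1, d2, d13 are never re-examined.

New value of d15: 1.
Derived signals that run: d10, d11, d12, d15 — 4 in total.
Values that change: s1, d15.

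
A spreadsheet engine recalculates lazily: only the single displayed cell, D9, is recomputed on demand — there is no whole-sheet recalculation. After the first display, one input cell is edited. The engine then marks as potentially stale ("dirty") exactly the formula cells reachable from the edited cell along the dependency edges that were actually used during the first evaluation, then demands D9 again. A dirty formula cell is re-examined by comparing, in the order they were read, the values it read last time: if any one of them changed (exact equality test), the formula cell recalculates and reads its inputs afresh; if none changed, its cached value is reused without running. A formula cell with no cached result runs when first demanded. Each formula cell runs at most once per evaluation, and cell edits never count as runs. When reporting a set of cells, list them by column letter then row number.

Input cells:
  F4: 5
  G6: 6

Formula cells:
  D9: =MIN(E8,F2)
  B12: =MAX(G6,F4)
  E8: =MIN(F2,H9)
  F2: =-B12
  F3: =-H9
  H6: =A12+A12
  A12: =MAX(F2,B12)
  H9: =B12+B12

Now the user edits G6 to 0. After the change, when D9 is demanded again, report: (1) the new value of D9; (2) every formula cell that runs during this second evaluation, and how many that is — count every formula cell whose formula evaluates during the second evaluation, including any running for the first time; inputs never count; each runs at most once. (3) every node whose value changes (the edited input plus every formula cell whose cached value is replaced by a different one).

New value of D9: -5.
Formula cells that run: B12, D9, E8, F2, H9 — 5 in total.
Values that change: B12, D9, E8, F2, G6, H9.

First evaluation (everything demanded from the output):
  B12 = MAX(6, 5) = 6
  F2 = -(6) = -6
  H9 = 6 + 6 = 12
  E8 = MIN(-6, 12) = -6
  D9 = MIN(-6, -6) = -6

Propagation after the edit:
  B12: runs — G6 6->0; result 5.
  F2: runs — B12 6->5; result -5.
  H9: runs — B12 6->5; B12 6->5; result 10.
  E8: runs — F2 -6->-5; H9 12->10; result -5.
  D9: runs — E8 -6->-5; F2 -6->-5; result -5.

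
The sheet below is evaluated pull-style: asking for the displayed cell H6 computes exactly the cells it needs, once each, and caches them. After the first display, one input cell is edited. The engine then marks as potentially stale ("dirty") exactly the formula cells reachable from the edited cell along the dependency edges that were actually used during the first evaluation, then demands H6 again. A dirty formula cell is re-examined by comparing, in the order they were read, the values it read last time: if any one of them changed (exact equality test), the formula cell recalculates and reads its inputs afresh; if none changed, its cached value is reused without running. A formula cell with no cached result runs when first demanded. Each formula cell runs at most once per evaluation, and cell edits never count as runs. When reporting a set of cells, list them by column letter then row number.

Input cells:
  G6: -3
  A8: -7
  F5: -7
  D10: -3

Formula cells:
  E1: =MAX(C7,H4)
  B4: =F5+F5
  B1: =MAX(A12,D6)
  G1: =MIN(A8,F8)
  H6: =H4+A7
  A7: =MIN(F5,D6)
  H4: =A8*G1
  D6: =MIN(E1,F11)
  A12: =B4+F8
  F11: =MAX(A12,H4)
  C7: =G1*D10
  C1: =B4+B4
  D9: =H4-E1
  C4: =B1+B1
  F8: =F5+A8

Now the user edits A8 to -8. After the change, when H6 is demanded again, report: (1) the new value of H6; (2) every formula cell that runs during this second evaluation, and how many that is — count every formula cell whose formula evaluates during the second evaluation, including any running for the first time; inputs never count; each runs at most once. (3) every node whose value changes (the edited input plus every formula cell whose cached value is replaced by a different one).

Demanding H6 again yields 113.
10 formula cells run: A7, A12, C7, D6, E1, F8, F11, G1, H4, H6.
The nodes whose values change: A8, A12, C7, D6, E1, F8, F11, G1, H4, H6.

First demand of the output computes:
  B4 = -7 + -7 = -14
  F8 = -7 + -7 = -14
  A12 = -14 + -14 = -28
  G1 = MIN(-7, -14) = -14
  C7 = -14 * -3 = 42
  H4 = -7 * -14 = 98
  E1 = MAX(42, 98) = 98
  F11 = MAX(-28, 98) = 98
  D6 = MIN(98, 98) = 98
  A7 = MIN(-7, 98) = -7
  H6 = 98 + -7 = 91

After the edit, cleaning proceeds:
  F8: a read changed (A8 -7->-8) — executes, giving -15.
  A12: a read changed (F8 -14->-15) — executes, giving -29.
  G1: a read changed (A8 -7->-8; F8 -14->-15) — executes, giving -15.
  C7: a read changed (G1 -14->-15) — executes, giving 45.
  H4: a read changed (A8 -7->-8; G1 -14->-15) — executes, giving 120.
  E1: a read changed (C7 42->45; H4 98->120) — executes, giving 120.
  F11: a read changed (A12 -28->-29; H4 98->120) — executes, giving 120.
  D6: a read changed (E1 98->120; F11 98->120) — executes, giving 120.
  A7: a read changed (D6 98->120) — executes, giving -7 — identical to its old value.
  H6: a read changed (H4 98->120) — executes, giving 113.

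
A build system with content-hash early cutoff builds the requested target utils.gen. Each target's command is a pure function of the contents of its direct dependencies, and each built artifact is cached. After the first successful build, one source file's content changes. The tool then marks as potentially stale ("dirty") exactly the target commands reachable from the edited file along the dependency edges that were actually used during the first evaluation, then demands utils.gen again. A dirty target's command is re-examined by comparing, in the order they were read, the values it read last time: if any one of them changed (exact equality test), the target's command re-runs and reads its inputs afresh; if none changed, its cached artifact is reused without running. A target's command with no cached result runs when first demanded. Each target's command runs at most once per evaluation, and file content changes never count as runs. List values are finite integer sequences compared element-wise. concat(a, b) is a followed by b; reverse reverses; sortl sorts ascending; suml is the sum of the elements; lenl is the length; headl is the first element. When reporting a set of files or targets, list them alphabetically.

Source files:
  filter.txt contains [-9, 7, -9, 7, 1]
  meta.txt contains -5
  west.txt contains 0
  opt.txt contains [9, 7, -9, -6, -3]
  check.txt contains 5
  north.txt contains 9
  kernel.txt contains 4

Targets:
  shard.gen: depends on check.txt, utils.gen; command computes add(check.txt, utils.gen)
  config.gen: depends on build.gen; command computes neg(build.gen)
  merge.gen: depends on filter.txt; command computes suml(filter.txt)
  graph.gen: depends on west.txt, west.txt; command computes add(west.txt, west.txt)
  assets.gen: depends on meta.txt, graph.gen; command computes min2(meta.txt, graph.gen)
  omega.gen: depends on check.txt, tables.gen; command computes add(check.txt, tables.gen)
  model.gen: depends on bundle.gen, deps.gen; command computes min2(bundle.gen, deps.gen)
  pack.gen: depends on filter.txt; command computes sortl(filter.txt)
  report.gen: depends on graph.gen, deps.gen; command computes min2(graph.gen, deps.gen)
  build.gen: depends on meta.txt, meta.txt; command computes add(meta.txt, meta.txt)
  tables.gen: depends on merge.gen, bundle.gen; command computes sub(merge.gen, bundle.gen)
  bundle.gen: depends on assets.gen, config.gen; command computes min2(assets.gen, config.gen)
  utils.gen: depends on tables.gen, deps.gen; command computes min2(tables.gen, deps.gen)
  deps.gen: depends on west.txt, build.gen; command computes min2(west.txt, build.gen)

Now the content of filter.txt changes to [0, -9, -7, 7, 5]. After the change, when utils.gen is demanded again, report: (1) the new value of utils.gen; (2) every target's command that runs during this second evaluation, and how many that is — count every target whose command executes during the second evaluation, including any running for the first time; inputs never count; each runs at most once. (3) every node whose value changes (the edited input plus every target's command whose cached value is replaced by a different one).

New value of utils.gen: -10.
Target commands that run: merge.gen, tables.gen, utils.gen — 3 in total.
Values that change: filter.txt, merge.gen, tables.gen.

First evaluation (everything demanded from the output):
  build.gen = add(-5, -5) = -10
  config.gen = neg(-10) = 10
  deps.gen = min2(0, -10) = -10
  graph.gen = add(0, 0) = 0
  assets.gen = min2(-5, 0) = -5
  bundle.gen = min2(-5, 10) = -5
  merge.gen = suml([-9, 7, -9, 7, 1]) = -3
  tables.gen = sub(-3, -5) = 2
  utils.gen = min2(2, -10) = -10

Propagation after the edit:
  merge.gen: runs — filter.txt [-9, 7, -9, 7, 1]->[0, -9, -7, 7, 5]; result -4.
  tables.gen: runs — merge.gen -3->-4; result 1.
  utils.gen: runs — tables.gen 2->1; result -10 (same value as before).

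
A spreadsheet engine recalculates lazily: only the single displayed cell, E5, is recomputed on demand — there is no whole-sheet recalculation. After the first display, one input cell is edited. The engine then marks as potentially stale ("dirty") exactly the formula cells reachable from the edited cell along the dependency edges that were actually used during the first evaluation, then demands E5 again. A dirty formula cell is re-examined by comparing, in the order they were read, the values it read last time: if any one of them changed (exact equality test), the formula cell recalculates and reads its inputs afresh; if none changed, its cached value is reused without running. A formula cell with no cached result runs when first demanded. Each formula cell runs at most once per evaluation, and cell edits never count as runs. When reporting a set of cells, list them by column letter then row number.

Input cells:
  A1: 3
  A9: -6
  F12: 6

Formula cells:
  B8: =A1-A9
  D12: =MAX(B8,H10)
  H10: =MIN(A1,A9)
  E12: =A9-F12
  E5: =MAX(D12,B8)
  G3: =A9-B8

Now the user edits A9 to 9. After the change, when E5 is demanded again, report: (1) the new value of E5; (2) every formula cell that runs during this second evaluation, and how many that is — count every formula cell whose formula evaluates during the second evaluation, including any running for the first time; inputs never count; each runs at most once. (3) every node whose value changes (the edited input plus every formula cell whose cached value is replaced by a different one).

First evaluation (everything demanded from the output):
  B8 = 3 - -6 = 9
  H10 = MIN(3, -6) = -6
  D12 = MAX(9, -6) = 9
  E5 = MAX(9, 9) = 9

Propagation after the edit:
  B8: runs — A9 -6->9; result -6.
  H10: runs — A9 -6->9; result 3.
  D12: runs — B8 9->-6; H10 -6->3; result 3.
  E5: runs — D12 9->3; B8 9->-6; result 3.

New value of E5: 3.
Formula cells that run: B8, D12, E5, H10 — 4 in total.
Values that change: A9, B8, D12, E5, H10.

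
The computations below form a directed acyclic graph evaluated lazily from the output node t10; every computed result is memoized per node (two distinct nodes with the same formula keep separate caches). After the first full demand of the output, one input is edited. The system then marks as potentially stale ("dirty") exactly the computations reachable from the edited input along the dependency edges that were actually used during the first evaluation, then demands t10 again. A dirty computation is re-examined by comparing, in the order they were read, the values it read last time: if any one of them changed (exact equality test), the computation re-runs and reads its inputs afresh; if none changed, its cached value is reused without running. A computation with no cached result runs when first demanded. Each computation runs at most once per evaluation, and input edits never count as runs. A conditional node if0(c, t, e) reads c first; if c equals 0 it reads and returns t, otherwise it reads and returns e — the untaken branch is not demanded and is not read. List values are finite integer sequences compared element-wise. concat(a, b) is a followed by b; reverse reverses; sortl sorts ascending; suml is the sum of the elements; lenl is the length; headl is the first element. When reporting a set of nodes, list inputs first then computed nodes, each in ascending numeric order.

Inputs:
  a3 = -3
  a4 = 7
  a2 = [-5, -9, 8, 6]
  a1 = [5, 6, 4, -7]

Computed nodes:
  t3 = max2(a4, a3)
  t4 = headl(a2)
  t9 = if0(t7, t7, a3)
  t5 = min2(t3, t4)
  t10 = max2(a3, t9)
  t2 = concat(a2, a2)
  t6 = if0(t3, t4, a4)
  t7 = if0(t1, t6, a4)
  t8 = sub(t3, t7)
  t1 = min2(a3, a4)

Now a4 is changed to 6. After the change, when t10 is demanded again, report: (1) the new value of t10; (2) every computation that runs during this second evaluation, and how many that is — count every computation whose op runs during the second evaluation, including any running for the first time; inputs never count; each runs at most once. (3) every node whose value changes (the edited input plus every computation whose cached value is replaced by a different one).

Demanding t10 again yields -3.
3 computations run: t1, t7, t9.
The nodes whose values change: a4, t7.
Note where the cutoff bites: t10 is checked, finds nothing changed, and keeps its cache.

First demand of the output computes:
  t1 = min2(-3, 7) = -3
  t7 = if0(t1=-3 -> else branch a4) = 7
  t9 = if0(t7=7 -> else branch a3) = -3
  t10 = max2(-3, -3) = -3

After the edit, cleaning proceeds:
  t1: a read changed (a4 7->6) — executes, giving -3 — identical to its old value.
  t7: a read changed (a4 7->6) — executes, giving 6.
  t9: a read changed (t7 7->6) — executes, giving -3 — identical to its old value.
  t10: dirty, but its reads are unchanged (a3 unchanged, t9 unchanged); cached -3 stands.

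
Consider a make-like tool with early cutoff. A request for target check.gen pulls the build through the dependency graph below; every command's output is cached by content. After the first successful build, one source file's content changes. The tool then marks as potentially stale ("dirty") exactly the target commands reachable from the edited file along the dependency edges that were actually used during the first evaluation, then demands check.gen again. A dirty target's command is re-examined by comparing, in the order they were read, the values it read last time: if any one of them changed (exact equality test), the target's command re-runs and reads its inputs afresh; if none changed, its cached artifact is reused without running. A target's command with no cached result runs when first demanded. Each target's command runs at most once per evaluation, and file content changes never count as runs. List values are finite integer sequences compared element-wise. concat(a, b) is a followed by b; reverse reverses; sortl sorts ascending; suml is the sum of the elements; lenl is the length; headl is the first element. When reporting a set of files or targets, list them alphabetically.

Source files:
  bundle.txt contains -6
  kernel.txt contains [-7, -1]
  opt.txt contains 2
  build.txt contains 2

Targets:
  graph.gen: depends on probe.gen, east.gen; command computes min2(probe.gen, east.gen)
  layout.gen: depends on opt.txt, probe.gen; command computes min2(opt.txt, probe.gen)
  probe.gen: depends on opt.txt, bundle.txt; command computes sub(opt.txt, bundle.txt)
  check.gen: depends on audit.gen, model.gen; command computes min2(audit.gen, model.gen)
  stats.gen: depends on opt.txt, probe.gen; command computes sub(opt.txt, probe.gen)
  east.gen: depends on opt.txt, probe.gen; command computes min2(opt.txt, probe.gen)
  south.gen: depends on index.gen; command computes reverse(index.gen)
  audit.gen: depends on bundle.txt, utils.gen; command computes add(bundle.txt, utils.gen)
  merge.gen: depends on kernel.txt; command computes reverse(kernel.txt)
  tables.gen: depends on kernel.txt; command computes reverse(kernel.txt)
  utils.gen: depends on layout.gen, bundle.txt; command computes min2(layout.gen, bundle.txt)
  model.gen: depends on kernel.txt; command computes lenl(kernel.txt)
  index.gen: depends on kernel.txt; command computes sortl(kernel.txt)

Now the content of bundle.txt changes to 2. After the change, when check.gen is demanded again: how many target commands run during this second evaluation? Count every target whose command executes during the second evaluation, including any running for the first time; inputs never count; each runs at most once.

First demand of the output computes:
  model.gen = lenl([-7, -1]) = 2
  probe.gen = sub(2, -6) = 8
  layout.gen = min2(2, 8) = 2
  utils.gen = min2(2, -6) = -6
  audit.gen = add(-6, -6) = -12
  check.gen = min2(-12, 2) = -12

After the edit, cleaning proceeds:
  probe.gen: a read changed (bundle.txt -6->2) — executes, giving 0.
  layout.gen: a read changed (probe.gen 8->0) — executes, giving 0.
  utils.gen: a read changed (layout.gen 2->0; bundle.txt -6->2) — executes, giving 0.
  audit.gen: a read changed (bundle.txt -6->2; utils.gen -6->0) — executes, giving 2.
  check.gen: a read changed (audit.gen -12->2) — executes, giving 2.

5 target commands run: audit.gen, check.gen, layout.gen, probe.gen, utils.gen.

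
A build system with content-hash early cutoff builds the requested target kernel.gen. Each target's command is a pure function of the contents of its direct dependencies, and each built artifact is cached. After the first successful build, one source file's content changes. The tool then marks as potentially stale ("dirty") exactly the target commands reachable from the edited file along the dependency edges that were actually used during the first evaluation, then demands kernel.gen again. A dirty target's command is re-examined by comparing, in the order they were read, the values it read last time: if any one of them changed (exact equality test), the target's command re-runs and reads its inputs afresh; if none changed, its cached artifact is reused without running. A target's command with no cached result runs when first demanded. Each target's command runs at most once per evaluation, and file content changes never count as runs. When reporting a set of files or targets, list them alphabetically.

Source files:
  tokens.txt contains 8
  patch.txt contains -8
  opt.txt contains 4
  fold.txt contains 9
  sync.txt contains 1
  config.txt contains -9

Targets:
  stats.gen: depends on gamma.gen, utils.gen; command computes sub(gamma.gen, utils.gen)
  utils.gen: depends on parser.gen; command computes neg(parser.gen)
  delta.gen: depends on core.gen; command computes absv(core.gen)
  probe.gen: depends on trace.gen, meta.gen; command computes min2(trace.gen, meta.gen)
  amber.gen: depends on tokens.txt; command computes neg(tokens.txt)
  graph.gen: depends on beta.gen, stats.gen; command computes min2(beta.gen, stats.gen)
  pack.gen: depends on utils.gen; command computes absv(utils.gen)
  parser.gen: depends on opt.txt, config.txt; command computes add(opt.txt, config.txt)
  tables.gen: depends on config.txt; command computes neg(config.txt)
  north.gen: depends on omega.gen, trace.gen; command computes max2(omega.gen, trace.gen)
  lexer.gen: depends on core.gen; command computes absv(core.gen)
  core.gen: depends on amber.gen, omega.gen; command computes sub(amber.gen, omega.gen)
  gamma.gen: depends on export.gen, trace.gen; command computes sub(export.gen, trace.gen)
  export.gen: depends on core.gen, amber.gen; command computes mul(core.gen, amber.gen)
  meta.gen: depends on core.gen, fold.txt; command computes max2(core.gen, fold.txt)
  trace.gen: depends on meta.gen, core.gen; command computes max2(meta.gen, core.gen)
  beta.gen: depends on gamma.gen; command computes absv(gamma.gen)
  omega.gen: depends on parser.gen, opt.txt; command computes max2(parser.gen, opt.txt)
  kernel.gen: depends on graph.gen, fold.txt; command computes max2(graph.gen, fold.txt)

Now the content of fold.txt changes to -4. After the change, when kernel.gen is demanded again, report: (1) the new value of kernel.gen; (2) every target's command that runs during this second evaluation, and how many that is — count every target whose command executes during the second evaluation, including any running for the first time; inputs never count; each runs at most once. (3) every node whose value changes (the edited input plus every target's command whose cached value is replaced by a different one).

New value of kernel.gen: 95.
Target commands that run: beta.gen, gamma.gen, graph.gen, kernel.gen, meta.gen, stats.gen, trace.gen — 7 in total.
Values that change: beta.gen, fold.txt, gamma.gen, graph.gen, kernel.gen, meta.gen, stats.gen, trace.gen.

First evaluation (everything demanded from the output):
  amber.gen = neg(8) = -8
  parser.gen = add(4, -9) = -5
  omega.gen = max2(-5, 4) = 4
  core.gen = sub(-8, 4) = -12
  export.gen = mul(-12, -8) = 96
  meta.gen = max2(-12, 9) = 9
  trace.gen = max2(9, -12) = 9
  gamma.gen = sub(96, 9) = 87
  beta.gen = absv(87) = 87
  utils.gen = neg(-5) = 5
  stats.gen = sub(87, 5) = 82
  graph.gen = min2(87, 82) = 82
  kernel.gen = max2(82, 9) = 82

Propagation after the edit:
  meta.gen: runs — fold.txt 9->-4; result -4.
  trace.gen: runs — meta.gen 9->-4; result -4.
  gamma.gen: runs — trace.gen 9->-4; result 100.
  beta.gen: runs — gamma.gen 87->100; result 100.
  stats.gen: runs — gamma.gen 87->100; result 95.
  graph.gen: runs — beta.gen 87->100; stats.gen 82->95; result 95.
  kernel.gen: runs — graph.gen 82->95; fold.txt 9->-4; result 95.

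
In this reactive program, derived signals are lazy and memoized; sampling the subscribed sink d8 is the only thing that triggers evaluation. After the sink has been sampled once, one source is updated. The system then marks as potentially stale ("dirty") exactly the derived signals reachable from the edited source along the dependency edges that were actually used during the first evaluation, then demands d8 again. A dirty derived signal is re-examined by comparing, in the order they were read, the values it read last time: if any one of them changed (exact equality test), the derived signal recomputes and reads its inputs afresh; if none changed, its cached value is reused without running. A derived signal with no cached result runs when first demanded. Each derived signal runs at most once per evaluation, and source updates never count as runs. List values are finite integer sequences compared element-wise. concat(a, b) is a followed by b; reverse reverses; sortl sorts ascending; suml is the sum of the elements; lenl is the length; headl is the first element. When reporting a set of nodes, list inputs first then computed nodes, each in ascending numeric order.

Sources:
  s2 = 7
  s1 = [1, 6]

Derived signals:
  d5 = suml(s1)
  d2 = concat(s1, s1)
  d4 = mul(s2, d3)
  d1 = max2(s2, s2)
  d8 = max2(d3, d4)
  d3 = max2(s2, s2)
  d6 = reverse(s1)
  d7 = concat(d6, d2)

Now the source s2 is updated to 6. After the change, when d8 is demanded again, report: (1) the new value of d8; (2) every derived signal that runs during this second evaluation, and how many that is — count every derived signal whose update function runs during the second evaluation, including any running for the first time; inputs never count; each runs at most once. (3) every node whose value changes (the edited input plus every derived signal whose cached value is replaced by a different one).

First demand of the output computes:
  d3 = max2(7, 7) = 7
  d4 = mul(7, 7) = 49
  d8 = max2(7, 49) = 49

After the edit, cleaning proceeds:
  d3: a read changed (s2 7->6; s2 7->6) — executes, giving 6.
  d4: a read changed (s2 7->6; d3 7->6) — executes, giving 36.
  d8: a read changed (d3 7->6; d4 49->36) — executes, giving 36.

Demanding d8 again yields 36.
3 derived signals run: d3, d4, d8.
The nodes whose values change: s2, d3, d4, d8.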